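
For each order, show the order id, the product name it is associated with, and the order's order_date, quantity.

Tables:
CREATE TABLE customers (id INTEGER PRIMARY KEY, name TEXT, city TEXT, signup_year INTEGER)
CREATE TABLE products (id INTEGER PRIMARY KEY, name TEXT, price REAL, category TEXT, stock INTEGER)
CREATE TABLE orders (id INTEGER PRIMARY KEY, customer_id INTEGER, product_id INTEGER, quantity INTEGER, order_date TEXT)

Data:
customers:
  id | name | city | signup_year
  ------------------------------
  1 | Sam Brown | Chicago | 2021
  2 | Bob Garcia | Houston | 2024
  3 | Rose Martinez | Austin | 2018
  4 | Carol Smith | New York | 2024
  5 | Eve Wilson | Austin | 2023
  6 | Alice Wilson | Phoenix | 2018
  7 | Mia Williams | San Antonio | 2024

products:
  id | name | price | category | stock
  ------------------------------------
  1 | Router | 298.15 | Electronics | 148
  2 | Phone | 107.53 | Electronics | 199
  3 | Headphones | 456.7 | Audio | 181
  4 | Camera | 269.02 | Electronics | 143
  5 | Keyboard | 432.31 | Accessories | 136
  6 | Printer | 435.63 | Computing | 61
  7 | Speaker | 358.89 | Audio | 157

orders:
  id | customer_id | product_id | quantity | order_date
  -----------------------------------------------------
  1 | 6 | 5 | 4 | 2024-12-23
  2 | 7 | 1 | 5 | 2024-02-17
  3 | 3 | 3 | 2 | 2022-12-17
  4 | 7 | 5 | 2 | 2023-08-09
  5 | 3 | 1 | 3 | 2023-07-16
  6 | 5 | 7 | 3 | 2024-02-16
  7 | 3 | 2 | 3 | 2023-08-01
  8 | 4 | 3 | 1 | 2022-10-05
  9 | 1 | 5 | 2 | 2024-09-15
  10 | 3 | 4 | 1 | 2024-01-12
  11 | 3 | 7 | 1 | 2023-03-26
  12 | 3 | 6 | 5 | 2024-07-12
SELECT c.id, p.name AS product, c.order_date, c.quantity FROM orders c JOIN products p ON c.product_id = p.id

Execution result:
id | product | order_date | quantity
1 | Keyboard | 2024-12-23 | 4
2 | Router | 2024-02-17 | 5
3 | Headphones | 2022-12-17 | 2
4 | Keyboard | 2023-08-09 | 2
5 | Router | 2023-07-16 | 3
6 | Speaker | 2024-02-16 | 3
7 | Phone | 2023-08-01 | 3
8 | Headphones | 2022-10-05 | 1
9 | Keyboard | 2024-09-15 | 2
10 | Camera | 2024-01-12 | 1
11 | Speaker | 2023-03-26 | 1
12 | Printer | 2024-07-12 | 5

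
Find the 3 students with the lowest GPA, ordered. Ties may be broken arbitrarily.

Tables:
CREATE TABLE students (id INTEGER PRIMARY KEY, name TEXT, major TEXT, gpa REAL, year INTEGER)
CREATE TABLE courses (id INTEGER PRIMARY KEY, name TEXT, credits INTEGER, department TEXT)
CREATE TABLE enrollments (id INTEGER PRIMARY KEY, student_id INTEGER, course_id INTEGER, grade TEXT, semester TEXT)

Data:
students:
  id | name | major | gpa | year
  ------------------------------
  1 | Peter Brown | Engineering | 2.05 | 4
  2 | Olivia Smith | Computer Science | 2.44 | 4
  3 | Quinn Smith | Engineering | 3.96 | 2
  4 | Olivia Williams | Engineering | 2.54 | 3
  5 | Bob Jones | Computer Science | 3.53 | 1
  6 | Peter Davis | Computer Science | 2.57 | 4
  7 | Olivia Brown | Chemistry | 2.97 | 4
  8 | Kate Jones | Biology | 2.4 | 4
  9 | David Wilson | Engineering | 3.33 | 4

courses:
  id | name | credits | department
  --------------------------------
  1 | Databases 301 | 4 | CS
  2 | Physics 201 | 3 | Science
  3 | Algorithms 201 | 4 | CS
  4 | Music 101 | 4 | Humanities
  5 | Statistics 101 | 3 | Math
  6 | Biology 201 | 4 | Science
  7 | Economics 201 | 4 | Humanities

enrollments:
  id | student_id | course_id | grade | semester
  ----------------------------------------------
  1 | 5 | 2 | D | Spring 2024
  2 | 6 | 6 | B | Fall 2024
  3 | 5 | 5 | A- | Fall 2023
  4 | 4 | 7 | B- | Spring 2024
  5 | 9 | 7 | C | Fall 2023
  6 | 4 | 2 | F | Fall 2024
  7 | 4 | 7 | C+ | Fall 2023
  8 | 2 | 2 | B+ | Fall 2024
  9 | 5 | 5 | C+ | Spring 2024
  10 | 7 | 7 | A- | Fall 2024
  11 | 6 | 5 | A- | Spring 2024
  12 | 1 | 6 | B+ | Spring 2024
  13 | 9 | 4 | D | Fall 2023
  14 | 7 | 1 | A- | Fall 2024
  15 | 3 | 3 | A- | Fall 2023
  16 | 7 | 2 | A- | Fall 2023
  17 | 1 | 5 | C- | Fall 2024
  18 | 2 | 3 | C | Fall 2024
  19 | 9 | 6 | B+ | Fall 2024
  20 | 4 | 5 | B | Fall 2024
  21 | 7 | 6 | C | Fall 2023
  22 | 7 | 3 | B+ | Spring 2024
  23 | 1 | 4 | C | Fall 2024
SELECT name, gpa FROM students ORDER BY gpa ASC LIMIT 3

Execution result:
name | gpa
Peter Brown | 2.05
Kate Jones | 2.40
Olivia Smith | 2.44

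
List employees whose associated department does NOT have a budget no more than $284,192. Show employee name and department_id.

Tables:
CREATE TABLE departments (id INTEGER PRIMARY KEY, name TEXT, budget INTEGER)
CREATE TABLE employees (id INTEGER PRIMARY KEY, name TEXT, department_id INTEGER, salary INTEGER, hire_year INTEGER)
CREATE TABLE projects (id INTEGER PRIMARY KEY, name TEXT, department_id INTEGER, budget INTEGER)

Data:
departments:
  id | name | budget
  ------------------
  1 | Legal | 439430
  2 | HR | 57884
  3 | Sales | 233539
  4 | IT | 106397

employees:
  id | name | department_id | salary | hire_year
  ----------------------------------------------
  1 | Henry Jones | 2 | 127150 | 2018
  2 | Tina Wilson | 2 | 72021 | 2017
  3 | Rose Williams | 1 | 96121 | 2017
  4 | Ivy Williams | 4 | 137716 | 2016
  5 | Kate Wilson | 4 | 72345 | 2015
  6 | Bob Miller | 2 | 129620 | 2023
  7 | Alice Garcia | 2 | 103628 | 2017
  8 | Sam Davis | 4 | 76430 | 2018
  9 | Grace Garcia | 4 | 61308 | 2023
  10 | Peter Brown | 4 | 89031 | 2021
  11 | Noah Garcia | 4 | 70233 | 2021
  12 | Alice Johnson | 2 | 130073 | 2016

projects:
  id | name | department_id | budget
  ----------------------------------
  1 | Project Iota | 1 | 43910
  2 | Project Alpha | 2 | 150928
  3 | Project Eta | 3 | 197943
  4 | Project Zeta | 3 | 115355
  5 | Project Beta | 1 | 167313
SELECT name, department_id FROM employees WHERE department_id NOT IN (SELECT id FROM departments WHERE budget <= 284192)

Execution result:
name | department_id
Rose Williams | 1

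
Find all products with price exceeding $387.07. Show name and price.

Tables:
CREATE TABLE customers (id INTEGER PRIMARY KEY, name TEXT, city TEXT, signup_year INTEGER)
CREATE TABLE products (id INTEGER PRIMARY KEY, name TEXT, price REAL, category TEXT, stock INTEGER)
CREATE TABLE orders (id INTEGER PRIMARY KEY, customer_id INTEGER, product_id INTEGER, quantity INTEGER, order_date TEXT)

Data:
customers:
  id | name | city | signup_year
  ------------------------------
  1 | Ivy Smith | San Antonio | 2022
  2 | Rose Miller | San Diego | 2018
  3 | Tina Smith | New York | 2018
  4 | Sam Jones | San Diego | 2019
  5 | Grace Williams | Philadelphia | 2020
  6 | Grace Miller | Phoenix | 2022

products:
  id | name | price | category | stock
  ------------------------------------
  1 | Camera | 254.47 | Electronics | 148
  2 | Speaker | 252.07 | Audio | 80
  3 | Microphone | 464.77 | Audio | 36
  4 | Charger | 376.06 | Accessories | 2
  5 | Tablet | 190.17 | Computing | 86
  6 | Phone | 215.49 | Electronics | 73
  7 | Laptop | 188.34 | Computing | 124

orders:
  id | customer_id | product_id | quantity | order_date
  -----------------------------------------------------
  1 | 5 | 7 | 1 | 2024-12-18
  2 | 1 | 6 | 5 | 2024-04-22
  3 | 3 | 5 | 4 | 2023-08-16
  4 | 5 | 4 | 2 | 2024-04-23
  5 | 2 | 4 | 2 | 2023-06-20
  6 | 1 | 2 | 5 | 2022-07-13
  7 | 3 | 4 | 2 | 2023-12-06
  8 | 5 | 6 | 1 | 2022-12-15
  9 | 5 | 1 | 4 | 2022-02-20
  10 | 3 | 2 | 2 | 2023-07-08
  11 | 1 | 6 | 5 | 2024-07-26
SELECT name, price FROM products WHERE price > 387.07

Execution result:
name | price
Microphone | 464.77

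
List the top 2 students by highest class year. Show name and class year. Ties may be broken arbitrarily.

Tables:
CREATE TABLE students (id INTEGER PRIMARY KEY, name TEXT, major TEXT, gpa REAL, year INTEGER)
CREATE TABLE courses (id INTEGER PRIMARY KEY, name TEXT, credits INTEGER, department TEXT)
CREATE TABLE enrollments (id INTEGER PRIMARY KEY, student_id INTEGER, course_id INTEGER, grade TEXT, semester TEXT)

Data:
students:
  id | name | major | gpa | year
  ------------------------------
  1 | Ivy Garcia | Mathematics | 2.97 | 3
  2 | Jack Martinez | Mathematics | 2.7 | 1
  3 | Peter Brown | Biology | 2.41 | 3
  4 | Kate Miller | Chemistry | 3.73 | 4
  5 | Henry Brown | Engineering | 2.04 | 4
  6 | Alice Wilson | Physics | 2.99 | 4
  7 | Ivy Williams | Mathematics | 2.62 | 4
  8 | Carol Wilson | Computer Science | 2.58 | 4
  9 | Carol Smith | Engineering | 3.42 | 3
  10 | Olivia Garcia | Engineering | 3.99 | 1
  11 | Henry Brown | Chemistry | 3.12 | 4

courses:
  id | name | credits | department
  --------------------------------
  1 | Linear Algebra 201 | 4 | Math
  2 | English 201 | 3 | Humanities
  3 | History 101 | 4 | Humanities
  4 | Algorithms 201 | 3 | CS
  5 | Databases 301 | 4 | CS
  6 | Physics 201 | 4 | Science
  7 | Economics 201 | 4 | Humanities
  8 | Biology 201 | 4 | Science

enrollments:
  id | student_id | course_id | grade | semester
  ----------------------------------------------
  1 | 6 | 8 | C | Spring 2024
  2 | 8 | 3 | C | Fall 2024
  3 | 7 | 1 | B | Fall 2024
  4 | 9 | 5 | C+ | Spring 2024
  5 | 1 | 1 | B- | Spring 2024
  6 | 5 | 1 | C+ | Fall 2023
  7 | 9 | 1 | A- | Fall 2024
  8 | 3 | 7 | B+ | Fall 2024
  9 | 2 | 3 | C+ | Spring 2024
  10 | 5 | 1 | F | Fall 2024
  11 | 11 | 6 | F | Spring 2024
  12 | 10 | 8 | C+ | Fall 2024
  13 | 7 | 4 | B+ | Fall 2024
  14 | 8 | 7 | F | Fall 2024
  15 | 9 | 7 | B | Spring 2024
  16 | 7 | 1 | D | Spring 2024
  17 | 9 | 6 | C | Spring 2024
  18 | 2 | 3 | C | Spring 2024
SELECT name, year FROM students ORDER BY year DESC LIMIT 2

Execution result:
name | year
Kate Miller | 4
Henry Brown | 4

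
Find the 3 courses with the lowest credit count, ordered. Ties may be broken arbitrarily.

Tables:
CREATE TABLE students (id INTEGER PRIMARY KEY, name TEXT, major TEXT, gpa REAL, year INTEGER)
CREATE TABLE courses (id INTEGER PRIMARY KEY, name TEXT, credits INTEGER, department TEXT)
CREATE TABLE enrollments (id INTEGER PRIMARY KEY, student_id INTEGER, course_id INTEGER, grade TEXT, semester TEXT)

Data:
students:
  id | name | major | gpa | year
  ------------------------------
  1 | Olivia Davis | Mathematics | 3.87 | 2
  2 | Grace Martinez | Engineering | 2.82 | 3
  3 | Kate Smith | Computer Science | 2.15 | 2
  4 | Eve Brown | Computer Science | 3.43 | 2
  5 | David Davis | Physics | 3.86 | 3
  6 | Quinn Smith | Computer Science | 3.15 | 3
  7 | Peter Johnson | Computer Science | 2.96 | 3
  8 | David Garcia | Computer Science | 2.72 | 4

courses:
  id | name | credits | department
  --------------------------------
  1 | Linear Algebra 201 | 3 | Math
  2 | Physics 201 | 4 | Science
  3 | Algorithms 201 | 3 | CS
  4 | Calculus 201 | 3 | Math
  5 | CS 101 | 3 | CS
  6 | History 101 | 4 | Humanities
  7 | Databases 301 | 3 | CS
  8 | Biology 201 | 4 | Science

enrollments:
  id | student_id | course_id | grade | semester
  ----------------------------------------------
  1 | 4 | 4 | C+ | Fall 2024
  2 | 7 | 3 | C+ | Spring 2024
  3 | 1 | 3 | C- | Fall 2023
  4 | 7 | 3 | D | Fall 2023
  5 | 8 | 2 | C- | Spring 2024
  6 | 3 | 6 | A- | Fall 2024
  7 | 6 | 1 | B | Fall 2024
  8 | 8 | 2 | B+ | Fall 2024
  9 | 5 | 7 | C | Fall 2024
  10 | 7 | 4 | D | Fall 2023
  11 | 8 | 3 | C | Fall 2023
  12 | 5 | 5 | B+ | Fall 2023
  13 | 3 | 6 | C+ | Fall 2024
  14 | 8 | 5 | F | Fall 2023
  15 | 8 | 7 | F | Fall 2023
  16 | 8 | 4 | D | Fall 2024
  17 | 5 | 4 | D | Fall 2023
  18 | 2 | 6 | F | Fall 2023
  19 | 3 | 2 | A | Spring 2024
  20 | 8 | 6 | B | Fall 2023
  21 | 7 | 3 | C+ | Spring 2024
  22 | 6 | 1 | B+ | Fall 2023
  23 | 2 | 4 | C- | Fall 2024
SELECT name, credits FROM courses ORDER BY credits ASC LIMIT 3

Execution result:
name | credits
Linear Algebra 201 | 3
Algorithms 201 | 3
Calculus 201 | 3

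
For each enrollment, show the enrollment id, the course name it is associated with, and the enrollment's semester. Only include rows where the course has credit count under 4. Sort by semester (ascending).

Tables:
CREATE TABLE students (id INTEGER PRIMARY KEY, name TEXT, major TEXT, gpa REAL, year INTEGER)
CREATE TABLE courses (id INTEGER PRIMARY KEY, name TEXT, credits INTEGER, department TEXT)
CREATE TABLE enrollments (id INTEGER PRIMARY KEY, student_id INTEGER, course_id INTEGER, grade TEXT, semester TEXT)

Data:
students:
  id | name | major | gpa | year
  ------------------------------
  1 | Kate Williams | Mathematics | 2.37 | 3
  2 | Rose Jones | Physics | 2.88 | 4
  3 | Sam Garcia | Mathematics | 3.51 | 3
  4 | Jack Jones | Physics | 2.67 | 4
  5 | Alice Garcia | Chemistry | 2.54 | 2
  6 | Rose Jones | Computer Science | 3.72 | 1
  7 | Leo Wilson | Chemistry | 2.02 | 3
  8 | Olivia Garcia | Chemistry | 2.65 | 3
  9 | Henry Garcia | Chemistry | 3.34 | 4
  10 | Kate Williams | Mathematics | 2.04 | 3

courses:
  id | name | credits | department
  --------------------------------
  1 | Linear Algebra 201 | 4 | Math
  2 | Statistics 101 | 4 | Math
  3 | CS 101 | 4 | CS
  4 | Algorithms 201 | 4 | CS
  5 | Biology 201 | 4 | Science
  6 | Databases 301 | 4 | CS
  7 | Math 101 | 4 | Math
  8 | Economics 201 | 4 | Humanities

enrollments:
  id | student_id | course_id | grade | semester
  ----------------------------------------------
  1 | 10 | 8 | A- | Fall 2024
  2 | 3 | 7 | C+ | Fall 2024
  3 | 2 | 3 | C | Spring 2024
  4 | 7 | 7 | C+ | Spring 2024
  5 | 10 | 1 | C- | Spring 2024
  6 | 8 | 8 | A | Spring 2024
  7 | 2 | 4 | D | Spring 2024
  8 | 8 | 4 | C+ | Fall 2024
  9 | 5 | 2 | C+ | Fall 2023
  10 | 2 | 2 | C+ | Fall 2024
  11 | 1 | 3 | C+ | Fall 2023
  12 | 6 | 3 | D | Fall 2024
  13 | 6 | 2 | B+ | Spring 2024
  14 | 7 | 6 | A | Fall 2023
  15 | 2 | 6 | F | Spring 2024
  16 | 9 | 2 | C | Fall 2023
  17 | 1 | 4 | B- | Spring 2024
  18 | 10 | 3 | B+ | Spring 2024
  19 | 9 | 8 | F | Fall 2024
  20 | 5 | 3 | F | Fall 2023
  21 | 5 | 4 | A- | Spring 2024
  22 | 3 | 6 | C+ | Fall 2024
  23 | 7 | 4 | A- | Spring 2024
SELECT c.id, p.name AS course, c.semester FROM enrollments c JOIN courses p ON c.course_id = p.id WHERE p.credits < 4 ORDER BY c.semester ASC

Execution result:
(no rows)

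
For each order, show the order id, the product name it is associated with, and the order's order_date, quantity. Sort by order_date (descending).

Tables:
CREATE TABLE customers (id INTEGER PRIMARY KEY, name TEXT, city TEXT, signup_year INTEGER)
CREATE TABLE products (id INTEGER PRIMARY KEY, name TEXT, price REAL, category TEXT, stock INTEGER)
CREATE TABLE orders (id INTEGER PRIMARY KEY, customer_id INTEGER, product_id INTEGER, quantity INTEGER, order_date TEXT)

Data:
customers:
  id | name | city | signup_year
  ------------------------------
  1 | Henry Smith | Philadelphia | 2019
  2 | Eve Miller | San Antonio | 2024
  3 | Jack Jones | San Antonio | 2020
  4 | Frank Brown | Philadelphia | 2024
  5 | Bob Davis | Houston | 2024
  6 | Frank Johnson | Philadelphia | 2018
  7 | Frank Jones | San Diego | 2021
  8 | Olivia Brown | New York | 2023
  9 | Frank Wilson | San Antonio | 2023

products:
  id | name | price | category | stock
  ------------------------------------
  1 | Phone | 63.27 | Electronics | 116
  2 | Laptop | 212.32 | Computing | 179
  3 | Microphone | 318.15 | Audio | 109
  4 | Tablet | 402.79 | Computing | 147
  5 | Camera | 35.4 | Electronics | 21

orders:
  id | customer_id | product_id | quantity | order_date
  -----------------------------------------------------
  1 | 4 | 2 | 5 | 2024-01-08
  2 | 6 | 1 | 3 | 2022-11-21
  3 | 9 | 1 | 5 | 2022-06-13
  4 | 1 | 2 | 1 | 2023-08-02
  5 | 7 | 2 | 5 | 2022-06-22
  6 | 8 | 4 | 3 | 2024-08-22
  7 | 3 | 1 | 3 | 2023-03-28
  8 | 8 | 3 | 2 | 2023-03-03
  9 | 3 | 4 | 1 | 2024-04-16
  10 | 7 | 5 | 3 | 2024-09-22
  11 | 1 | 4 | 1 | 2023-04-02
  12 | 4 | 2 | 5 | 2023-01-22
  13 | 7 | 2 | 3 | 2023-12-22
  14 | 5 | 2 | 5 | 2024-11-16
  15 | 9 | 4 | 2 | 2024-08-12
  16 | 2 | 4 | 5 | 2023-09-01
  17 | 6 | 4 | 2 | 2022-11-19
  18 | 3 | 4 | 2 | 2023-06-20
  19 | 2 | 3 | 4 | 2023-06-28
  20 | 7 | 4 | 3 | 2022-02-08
SELECT c.id, p.name AS product, c.order_date, c.quantity FROM orders c JOIN products p ON c.product_id = p.id ORDER BY c.order_date DESC

Execution result:
id | product | order_date | quantity
14 | Laptop | 2024-11-16 | 5
10 | Camera | 2024-09-22 | 3
6 | Tablet | 2024-08-22 | 3
15 | Tablet | 2024-08-12 | 2
9 | Tablet | 2024-04-16 | 1
1 | Laptop | 2024-01-08 | 5
13 | Laptop | 2023-12-22 | 3
16 | Tablet | 2023-09-01 | 5
4 | Laptop | 2023-08-02 | 1
19 | Microphone | 2023-06-28 | 4
18 | Tablet | 2023-06-20 | 2
11 | Tablet | 2023-04-02 | 1
7 | Phone | 2023-03-28 | 3
8 | Microphone | 2023-03-03 | 2
12 | Laptop | 2023-01-22 | 5
2 | Phone | 2022-11-21 | 3
17 | Tablet | 2022-11-19 | 2
5 | Laptop | 2022-06-22 | 5
3 | Phone | 2022-06-13 | 5
20 | Tablet | 2022-02-08 | 3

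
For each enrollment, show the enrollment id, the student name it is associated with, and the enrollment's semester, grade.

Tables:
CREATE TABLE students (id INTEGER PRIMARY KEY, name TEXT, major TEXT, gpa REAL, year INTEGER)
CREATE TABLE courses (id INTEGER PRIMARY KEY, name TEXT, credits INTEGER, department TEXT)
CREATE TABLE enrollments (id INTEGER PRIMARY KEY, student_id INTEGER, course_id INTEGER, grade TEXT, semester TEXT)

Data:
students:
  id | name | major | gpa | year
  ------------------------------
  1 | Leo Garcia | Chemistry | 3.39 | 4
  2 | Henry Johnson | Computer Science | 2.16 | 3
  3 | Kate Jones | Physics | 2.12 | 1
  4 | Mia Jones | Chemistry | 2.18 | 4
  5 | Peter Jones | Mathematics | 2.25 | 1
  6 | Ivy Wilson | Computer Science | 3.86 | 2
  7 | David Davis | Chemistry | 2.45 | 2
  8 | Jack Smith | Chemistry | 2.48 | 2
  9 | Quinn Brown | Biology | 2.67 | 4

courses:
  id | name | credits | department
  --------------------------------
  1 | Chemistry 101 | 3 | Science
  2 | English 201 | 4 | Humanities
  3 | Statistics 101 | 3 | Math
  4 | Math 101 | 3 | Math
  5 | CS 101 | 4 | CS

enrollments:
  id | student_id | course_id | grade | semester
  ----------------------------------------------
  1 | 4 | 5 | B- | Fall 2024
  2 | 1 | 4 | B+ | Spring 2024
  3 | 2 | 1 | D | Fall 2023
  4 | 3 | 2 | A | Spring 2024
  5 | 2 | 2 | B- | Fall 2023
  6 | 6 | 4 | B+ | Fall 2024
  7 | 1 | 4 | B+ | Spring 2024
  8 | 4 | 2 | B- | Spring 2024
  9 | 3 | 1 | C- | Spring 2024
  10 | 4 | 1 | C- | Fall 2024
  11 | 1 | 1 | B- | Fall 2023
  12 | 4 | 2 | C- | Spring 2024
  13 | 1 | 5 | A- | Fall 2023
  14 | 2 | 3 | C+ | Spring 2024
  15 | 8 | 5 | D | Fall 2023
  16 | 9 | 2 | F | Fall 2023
SELECT c.id, p.name AS student, c.semester, c.grade FROM enrollments c JOIN students p ON c.student_id = p.id

Execution result:
id | student | semester | grade
1 | Mia Jones | Fall 2024 | B-
2 | Leo Garcia | Spring 2024 | B+
3 | Henry Johnson | Fall 2023 | D
4 | Kate Jones | Spring 2024 | A
5 | Henry Johnson | Fall 2023 | B-
6 | Ivy Wilson | Fall 2024 | B+
7 | Leo Garcia | Spring 2024 | B+
8 | Mia Jones | Spring 2024 | B-
9 | Kate Jones | Spring 2024 | C-
10 | Mia Jones | Fall 2024 | C-
11 | Leo Garcia | Fall 2023 | B-
12 | Mia Jones | Spring 2024 | C-
13 | Leo Garcia | Fall 2023 | A-
14 | Henry Johnson | Spring 2024 | C+
15 | Jack Smith | Fall 2023 | D
16 | Quinn Brown | Fall 2023 | F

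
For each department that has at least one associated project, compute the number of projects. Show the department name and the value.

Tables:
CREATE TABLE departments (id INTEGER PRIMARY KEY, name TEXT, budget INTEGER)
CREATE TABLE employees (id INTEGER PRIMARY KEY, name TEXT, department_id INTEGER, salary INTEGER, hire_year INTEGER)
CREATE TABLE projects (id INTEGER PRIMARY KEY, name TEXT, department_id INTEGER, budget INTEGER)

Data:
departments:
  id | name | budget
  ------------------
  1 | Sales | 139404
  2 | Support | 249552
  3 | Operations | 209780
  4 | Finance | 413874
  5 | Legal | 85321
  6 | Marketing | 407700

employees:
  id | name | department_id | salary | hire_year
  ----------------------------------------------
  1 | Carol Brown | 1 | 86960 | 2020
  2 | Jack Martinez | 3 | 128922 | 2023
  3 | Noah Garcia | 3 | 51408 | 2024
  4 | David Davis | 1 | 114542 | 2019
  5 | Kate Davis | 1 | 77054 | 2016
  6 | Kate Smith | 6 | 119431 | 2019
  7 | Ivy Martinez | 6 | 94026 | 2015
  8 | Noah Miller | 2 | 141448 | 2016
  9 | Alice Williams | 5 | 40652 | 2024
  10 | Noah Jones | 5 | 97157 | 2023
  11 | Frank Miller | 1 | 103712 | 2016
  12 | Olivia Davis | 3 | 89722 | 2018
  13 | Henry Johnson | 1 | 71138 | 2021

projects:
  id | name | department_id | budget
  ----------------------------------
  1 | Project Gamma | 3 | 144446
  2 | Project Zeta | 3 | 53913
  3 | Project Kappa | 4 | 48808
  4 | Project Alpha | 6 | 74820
SELECT p.name, COUNT(*) AS n FROM projects c JOIN departments p ON c.department_id = p.id GROUP BY p.id, p.name

Execution result:
name | n
Operations | 2
Finance | 1
Marketing | 1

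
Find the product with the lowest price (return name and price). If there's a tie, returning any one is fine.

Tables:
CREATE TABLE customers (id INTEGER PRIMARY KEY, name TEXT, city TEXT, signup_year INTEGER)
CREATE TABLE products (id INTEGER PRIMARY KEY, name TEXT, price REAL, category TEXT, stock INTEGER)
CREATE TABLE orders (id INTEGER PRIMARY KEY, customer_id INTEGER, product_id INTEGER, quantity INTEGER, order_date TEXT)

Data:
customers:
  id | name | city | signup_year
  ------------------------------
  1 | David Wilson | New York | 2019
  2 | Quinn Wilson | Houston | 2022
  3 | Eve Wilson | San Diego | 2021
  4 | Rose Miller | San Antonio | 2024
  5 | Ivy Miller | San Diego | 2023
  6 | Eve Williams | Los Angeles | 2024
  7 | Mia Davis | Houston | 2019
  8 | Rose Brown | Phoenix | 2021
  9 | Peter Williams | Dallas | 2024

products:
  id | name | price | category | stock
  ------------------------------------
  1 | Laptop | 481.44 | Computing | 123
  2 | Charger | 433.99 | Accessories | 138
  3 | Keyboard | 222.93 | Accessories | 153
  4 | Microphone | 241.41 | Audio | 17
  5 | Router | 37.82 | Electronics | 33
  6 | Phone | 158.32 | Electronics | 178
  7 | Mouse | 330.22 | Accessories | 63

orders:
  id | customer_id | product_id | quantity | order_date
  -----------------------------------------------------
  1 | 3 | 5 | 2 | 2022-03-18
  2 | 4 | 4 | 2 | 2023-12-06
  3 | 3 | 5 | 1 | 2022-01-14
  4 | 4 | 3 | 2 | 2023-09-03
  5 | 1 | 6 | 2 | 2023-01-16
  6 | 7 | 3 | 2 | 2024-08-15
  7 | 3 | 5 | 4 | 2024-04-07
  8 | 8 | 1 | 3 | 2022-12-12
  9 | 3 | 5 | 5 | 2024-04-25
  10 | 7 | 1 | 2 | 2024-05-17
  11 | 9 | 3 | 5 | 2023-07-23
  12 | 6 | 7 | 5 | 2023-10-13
SELECT name, price FROM products ORDER BY price ASC LIMIT 1

Execution result:
name | price
Router | 37.82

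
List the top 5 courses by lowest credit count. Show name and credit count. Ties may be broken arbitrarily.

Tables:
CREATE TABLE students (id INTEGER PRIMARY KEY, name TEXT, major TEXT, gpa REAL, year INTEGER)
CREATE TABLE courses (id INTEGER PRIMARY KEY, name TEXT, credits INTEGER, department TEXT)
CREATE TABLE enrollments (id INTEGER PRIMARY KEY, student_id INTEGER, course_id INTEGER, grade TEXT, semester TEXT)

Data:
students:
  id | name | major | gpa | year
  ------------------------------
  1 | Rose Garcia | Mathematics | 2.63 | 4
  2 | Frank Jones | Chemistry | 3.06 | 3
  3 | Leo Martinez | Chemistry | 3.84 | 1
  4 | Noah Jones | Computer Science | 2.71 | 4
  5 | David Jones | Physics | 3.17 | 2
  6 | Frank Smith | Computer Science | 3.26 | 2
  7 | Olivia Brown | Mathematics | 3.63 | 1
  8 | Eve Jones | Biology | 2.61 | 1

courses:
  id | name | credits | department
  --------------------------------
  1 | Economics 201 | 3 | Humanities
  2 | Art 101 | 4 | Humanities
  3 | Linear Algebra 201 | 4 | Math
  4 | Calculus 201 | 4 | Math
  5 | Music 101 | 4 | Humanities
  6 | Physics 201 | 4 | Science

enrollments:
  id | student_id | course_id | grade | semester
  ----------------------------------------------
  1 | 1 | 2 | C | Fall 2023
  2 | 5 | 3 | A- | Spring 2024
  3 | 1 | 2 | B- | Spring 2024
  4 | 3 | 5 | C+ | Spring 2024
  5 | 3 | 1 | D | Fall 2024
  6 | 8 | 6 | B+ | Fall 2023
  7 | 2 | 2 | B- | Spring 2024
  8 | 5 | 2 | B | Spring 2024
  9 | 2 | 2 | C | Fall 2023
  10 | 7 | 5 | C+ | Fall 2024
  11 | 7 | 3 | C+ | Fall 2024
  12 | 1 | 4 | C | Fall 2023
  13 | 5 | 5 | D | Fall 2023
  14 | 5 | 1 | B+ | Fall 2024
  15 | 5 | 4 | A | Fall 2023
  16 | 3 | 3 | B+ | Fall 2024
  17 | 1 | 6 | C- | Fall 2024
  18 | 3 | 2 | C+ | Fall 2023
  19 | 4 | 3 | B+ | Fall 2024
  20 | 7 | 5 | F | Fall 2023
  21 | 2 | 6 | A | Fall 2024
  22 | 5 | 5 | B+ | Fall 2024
SELECT name, credits FROM courses ORDER BY credits ASC LIMIT 5

Execution result:
name | credits
Economics 201 | 3
Art 101 | 4
Linear Algebra 201 | 4
Calculus 201 | 4
Music 101 | 4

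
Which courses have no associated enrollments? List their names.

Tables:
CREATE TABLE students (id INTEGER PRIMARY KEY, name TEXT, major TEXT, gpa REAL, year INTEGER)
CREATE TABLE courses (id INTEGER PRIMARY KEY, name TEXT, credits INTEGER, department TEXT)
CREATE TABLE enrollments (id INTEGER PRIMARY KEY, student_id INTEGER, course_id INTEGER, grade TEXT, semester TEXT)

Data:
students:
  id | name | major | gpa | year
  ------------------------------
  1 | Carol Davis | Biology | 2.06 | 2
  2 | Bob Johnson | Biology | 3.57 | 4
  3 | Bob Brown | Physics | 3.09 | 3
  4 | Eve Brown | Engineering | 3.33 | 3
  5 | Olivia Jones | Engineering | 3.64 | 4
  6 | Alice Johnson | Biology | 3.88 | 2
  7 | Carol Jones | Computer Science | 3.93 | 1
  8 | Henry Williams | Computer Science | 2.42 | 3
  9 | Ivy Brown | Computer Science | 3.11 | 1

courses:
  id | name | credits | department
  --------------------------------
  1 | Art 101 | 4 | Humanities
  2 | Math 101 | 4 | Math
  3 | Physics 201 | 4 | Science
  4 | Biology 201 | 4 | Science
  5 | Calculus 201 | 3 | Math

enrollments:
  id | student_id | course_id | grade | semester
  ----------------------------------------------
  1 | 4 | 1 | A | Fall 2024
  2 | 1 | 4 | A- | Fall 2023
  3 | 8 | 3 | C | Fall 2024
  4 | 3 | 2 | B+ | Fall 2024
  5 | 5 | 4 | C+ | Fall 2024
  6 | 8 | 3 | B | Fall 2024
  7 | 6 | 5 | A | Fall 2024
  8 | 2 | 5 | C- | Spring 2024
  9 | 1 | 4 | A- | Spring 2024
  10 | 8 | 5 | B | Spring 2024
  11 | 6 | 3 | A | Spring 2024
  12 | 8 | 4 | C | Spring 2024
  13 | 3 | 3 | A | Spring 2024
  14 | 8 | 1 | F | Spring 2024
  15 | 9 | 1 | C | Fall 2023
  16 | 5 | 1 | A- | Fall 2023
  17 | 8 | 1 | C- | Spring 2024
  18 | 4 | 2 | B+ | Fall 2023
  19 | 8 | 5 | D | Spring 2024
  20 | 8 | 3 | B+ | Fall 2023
SELECT p.name FROM courses p LEFT JOIN enrollments c ON c.course_id = p.id WHERE c.id IS NULL

Execution result:
(no rows)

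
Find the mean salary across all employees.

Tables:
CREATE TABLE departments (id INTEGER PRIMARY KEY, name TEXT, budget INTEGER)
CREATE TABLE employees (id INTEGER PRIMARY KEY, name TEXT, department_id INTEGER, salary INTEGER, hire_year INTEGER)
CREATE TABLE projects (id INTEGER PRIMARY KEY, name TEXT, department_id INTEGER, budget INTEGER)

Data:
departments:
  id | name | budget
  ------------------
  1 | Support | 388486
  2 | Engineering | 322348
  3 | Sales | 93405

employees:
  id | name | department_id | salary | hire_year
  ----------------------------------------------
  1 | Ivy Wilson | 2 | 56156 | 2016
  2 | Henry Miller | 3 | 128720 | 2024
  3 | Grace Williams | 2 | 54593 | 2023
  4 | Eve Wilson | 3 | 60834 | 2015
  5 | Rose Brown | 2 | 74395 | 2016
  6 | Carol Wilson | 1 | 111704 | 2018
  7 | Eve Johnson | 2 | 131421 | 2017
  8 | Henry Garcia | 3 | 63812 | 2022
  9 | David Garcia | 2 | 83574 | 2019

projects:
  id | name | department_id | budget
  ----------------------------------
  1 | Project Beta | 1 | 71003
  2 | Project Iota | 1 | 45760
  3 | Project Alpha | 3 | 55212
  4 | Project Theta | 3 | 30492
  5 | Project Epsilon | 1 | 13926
SELECT AVG(salary) FROM employees

Execution result:
85023.22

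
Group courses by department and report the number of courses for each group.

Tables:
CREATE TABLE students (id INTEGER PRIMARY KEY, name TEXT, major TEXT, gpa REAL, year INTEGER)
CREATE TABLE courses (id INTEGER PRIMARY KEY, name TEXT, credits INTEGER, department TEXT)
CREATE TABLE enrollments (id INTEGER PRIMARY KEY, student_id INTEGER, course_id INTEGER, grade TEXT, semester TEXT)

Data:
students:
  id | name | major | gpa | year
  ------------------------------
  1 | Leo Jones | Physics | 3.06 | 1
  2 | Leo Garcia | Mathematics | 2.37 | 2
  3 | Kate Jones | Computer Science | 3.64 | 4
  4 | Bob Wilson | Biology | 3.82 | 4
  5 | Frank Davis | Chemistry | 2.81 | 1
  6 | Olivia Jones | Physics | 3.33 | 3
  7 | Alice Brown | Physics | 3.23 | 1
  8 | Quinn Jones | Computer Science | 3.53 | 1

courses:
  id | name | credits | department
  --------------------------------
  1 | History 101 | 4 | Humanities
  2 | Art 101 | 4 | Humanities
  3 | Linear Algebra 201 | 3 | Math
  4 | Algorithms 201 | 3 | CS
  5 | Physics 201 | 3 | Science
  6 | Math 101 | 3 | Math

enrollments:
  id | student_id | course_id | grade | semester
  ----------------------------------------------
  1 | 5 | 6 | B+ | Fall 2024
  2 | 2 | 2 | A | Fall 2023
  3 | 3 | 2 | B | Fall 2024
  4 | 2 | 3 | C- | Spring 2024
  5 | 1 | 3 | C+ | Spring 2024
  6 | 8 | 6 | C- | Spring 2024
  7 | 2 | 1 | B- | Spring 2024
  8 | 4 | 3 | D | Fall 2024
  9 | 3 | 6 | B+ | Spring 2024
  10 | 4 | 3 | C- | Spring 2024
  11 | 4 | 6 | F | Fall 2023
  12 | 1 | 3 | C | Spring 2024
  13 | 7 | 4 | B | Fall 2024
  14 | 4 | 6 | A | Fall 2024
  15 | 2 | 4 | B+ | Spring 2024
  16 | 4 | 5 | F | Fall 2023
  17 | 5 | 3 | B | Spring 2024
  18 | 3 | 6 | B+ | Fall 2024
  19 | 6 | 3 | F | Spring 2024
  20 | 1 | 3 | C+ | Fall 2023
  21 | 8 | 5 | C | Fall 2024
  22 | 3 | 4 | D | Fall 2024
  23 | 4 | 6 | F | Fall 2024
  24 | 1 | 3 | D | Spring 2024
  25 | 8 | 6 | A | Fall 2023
SELECT department, COUNT(*) AS n FROM courses GROUP BY department

Execution result:
department | n
CS | 1
Humanities | 2
Math | 2
Science | 1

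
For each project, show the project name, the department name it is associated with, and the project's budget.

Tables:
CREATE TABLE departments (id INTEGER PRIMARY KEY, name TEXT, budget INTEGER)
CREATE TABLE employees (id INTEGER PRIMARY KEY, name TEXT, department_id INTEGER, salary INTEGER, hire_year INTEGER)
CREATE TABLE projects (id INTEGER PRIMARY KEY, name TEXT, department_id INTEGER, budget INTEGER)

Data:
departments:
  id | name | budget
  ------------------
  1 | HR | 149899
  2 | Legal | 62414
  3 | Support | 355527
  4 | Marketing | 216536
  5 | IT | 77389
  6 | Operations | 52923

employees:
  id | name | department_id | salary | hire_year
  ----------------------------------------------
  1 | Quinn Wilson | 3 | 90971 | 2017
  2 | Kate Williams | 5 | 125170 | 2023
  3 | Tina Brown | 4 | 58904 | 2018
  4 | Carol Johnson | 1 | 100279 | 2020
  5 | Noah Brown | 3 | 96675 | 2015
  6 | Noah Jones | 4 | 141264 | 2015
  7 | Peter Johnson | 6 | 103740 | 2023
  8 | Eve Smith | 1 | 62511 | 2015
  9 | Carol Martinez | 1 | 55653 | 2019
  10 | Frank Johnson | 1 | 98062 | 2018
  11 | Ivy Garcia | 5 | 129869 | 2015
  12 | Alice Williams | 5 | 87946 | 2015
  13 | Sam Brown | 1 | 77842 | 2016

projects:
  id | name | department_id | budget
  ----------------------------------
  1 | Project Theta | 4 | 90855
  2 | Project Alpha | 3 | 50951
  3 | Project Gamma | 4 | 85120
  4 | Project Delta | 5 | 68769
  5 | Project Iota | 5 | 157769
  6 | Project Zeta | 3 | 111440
SELECT c.name, p.name AS department, c.budget FROM projects c JOIN departments p ON c.department_id = p.id

Execution result:
name | department | budget
Project Theta | Marketing | 90855
Project Alpha | Support | 50951
Project Gamma | Marketing | 85120
Project Delta | IT | 68769
Project Iota | IT | 157769
Project Zeta | Support | 111440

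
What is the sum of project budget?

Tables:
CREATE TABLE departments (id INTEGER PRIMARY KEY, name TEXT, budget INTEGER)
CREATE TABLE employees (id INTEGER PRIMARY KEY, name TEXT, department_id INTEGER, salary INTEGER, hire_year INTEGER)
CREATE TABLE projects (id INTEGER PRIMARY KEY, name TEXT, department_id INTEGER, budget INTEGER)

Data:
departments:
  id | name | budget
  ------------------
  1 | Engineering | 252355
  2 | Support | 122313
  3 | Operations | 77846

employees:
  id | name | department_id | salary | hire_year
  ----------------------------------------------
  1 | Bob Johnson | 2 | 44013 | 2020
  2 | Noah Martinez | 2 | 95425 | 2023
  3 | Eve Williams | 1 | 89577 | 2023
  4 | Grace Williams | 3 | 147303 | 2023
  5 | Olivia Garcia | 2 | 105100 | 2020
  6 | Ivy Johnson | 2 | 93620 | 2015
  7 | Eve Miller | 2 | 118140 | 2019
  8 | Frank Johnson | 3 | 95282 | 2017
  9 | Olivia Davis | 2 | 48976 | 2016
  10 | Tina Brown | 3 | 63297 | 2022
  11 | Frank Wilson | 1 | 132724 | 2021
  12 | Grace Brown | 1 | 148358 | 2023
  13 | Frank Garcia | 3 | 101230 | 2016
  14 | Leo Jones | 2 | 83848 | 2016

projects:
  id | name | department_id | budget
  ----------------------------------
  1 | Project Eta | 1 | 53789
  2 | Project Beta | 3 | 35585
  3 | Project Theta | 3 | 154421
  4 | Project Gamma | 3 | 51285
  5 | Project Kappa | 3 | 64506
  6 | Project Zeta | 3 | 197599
SELECT SUM(budget) FROM projects

Execution result:
557185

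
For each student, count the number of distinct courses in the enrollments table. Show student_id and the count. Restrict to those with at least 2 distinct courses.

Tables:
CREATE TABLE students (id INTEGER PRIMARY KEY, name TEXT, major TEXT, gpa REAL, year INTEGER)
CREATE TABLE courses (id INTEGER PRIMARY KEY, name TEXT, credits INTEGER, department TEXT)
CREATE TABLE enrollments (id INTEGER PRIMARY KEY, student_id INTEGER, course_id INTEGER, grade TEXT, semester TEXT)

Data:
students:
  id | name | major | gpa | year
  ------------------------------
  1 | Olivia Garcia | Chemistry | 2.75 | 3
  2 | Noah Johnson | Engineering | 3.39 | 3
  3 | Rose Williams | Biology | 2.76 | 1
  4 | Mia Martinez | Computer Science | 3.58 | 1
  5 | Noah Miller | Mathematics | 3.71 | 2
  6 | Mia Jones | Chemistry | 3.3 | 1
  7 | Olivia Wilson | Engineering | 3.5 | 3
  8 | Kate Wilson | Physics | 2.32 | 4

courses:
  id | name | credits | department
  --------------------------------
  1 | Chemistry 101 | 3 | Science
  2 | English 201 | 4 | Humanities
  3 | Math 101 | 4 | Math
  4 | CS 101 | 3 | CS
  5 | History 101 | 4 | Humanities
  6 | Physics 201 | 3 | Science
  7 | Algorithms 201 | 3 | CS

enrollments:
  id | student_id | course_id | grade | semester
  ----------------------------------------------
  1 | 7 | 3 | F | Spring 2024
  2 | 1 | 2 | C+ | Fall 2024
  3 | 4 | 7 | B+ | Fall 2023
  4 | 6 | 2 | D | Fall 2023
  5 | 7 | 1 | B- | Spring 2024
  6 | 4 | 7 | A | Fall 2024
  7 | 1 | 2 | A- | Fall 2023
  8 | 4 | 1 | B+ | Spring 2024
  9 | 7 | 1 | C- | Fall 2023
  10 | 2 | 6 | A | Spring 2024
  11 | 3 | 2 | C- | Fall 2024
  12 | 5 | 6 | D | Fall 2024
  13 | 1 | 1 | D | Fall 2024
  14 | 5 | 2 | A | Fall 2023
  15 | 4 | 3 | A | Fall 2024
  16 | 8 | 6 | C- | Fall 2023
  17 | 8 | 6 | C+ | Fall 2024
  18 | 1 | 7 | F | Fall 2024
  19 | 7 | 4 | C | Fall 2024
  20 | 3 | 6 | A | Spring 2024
SELECT student_id, COUNT(DISTINCT course_id) AS distinct_course_count FROM enrollments GROUP BY student_id HAVING COUNT(DISTINCT course_id) >= 2

Execution result:
student_id | distinct_course_count
1 | 3
3 | 2
4 | 3
5 | 2
7 | 3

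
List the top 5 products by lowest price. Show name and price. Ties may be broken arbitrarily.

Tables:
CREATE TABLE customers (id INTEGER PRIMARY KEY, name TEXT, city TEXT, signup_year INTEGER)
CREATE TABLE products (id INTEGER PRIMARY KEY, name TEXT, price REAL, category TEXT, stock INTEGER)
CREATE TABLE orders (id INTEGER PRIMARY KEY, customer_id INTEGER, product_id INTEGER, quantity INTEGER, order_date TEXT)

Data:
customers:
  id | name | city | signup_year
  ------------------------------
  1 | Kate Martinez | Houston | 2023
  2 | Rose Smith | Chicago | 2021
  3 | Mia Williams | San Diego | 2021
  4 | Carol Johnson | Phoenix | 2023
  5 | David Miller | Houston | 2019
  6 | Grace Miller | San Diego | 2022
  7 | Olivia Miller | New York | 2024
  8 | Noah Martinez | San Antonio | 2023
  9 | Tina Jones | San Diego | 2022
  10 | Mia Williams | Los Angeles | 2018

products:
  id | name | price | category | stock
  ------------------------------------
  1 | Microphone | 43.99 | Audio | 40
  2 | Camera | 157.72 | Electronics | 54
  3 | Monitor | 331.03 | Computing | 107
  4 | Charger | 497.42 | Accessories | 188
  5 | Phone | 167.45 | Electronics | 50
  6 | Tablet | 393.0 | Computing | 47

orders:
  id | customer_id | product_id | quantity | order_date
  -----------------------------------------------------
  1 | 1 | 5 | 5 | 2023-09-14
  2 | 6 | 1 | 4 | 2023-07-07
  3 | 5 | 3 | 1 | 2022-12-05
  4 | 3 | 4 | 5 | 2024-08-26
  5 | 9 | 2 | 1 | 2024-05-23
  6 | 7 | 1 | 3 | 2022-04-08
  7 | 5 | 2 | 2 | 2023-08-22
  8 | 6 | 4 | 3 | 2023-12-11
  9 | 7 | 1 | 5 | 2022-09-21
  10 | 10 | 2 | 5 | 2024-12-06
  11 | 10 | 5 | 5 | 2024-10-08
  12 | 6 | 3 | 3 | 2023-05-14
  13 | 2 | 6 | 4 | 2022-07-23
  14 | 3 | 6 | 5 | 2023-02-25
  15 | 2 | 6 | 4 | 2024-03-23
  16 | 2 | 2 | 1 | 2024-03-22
SELECT name, price FROM products ORDER BY price ASC LIMIT 5

Execution result:
name | price
Microphone | 43.99
Camera | 157.72
Phone | 167.45
Monitor | 331.03
Tablet | 393.00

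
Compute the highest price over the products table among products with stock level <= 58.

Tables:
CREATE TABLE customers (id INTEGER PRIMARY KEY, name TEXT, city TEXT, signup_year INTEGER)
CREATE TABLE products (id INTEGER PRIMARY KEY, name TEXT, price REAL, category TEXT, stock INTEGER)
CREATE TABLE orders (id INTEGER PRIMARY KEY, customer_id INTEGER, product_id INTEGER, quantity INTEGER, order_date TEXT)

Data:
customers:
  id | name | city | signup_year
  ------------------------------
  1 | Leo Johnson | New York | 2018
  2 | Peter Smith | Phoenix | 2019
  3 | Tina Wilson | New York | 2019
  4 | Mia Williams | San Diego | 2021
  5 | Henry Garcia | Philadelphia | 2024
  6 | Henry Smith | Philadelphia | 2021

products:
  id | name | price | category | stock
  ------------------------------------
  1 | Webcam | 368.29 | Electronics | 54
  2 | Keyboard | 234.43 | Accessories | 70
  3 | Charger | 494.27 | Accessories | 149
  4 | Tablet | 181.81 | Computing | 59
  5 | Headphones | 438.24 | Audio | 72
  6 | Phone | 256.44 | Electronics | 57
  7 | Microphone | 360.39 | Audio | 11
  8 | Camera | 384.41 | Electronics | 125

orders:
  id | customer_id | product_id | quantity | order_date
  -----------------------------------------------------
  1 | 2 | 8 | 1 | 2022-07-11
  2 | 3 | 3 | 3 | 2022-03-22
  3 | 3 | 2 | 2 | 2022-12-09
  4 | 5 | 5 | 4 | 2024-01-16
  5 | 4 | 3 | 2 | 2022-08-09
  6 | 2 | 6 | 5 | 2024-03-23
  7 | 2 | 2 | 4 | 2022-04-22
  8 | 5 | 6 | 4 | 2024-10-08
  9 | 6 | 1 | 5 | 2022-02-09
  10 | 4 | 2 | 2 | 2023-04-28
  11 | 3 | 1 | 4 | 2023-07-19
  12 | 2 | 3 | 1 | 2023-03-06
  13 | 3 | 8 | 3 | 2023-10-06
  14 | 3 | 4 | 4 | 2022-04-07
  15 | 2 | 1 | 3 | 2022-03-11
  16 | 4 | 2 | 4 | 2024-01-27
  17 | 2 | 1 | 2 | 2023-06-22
SELECT MAX(price) FROM products WHERE stock <= 58

Execution result:
368.29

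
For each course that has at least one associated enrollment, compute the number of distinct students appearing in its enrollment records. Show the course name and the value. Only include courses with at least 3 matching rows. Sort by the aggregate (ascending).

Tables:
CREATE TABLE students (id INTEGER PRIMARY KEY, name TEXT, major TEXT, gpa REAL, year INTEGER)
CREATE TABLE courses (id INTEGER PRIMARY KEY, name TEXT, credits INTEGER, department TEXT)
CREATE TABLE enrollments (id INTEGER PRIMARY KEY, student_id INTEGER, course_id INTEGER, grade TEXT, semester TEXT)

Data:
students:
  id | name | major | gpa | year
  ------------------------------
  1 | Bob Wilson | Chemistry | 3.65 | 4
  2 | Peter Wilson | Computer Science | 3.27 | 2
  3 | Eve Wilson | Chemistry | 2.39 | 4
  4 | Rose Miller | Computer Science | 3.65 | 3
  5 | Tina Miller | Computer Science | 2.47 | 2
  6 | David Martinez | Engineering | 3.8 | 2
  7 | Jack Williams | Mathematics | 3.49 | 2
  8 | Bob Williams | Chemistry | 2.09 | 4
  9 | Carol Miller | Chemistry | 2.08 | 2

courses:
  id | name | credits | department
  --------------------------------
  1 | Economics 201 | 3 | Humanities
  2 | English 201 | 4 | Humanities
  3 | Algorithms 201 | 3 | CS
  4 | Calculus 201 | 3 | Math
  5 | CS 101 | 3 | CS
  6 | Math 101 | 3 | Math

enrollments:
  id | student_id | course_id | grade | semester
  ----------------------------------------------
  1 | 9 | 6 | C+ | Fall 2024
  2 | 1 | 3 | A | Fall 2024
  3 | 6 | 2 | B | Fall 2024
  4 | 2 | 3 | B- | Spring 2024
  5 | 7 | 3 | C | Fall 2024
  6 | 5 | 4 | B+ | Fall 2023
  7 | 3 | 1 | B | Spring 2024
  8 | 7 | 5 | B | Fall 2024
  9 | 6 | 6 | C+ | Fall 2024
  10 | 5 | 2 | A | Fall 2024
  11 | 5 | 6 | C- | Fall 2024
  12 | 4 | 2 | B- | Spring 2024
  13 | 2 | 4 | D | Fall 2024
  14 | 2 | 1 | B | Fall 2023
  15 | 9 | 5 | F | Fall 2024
SELECT p.name, COUNT(DISTINCT c.student_id) AS distinct_student_count FROM enrollments c JOIN courses p ON c.course_id = p.id GROUP BY p.id, p.name HAVING COUNT(*) >= 3 ORDER BY distinct_student_count ASC

Execution result:
name | distinct_student_count
English 201 | 3
Algorithms 201 | 3
Math 101 | 3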